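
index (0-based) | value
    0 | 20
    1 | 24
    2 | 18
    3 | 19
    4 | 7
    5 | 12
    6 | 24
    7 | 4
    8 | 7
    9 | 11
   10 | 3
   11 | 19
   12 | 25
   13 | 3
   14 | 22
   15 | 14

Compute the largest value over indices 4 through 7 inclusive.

Elements at indices 4..7: 7, 12, 24, 4
max(7, 12, 24, 4) = 24

24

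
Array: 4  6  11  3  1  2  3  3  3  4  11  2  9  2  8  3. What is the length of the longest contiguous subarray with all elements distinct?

[4] len 1
[4, 6] len 2
[4, 6, 11] len 3
[4, 6, 11, 3] len 4
[4, 6, 11, 3, 1] len 5
[4, 6, 11, 3, 1, 2] len 6
[1, 2, 3] len 3
[3] len 1
[3] len 1
[3, 4] len 2
[3, 4, 11] len 3
[3, 4, 11, 2] len 4
[3, 4, 11, 2, 9] len 5
[9, 2] len 2
[9, 2, 8] len 3
[9, 2, 8, 3] len 4
Longest all-distinct length: 6.

6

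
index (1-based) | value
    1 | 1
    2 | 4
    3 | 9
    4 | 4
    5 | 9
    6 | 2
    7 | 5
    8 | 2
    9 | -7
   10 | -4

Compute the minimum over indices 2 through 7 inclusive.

Elements at indices 2..7: 4, 9, 4, 9, 2, 5
min(4, 9, 4, 9, 2, 5) = 2

2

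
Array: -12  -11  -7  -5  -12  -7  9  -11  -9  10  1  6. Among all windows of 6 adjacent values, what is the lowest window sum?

-54

(-12, -11, -7, -5, -12, -7) → sum -54
(-11, -7, -5, -12, -7, 9) → sum -33
(-7, -5, -12, -7, 9, -11) → sum -33
(-5, -12, -7, 9, -11, -9) → sum -35
(-12, -7, 9, -11, -9, 10) → sum -20
(-7, 9, -11, -9, 10, 1) → sum -7
(9, -11, -9, 10, 1, 6) → sum 6
Lowest of these is -54.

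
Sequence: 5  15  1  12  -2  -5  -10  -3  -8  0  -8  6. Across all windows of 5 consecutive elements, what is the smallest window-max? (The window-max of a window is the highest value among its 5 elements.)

-2

5 15 1 12 -2 → max 15
15 1 12 -2 -5 → max 15
1 12 -2 -5 -10 → max 12
12 -2 -5 -10 -3 → max 12
-2 -5 -10 -3 -8 → max -2
-5 -10 -3 -8 0 → max 0
-10 -3 -8 0 -8 → max 0
-3 -8 0 -8 6 → max 6
Smallest of these is -2.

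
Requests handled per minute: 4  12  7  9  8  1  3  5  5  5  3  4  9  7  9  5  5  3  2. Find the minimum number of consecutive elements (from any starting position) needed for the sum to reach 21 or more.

3

Extend right; whenever the sum reaches 21, record the length and shrink from the left:
add 4: running sum 4 < 21
add 12: running sum 16 < 21
add 7: shortest ending here [4, 12, 7] sum 23, len 3
add 9: shortest ending here [12, 7, 9] sum 28, len 3
add 8: shortest ending here [7, 9, 8] sum 24, len 3
add 1: shortest ending here [7, 9, 8, 1] sum 25, len 4
add 3: shortest ending here [9, 8, 1, 3] sum 21, len 4
add 5: shortest ending here [9, 8, 1, 3, 5] sum 26, len 5
add 5: shortest ending here [8, 1, 3, 5, 5] sum 22, len 5
add 5: shortest ending here [8, 1, 3, 5, 5, 5] sum 27, len 6
add 3: shortest ending here [3, 5, 5, 5, 3] sum 21, len 5
add 4: shortest ending here [5, 5, 5, 3, 4] sum 22, len 5
add 9: shortest ending here [5, 3, 4, 9] sum 21, len 4
add 7: shortest ending here [3, 4, 9, 7] sum 23, len 4
add 9: shortest ending here [9, 7, 9] sum 25, len 3
add 5: shortest ending here [7, 9, 5] sum 21, len 3
add 5: shortest ending here [7, 9, 5, 5] sum 26, len 4
add 3: shortest ending here [9, 5, 5, 3] sum 22, len 4
add 2: shortest ending here [9, 5, 5, 3, 2] sum 24, len 5
Shortest qualifying length: 3.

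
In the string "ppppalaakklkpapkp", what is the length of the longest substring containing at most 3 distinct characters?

8

[p] 1 distinct, len 1
[p, p] 1 distinct, len 2
[p, p, p] 1 distinct, len 3
[p, p, p, p] 1 distinct, len 4
[p, p, p, p, a] 2 distinct, len 5
[p, p, p, p, a, l] 3 distinct, len 6
[p, p, p, p, a, l, a] 3 distinct, len 7
[p, p, p, p, a, l, a, a] 3 distinct, len 8
[a, l, a, a, k] 3 distinct, len 5
[a, l, a, a, k, k] 3 distinct, len 6
[a, l, a, a, k, k, l] 3 distinct, len 7
[a, l, a, a, k, k, l, k] 3 distinct, len 8
[k, k, l, k, p] 3 distinct, len 5
[k, p, a] 3 distinct, len 3
[k, p, a, p] 3 distinct, len 4
[k, p, a, p, k] 3 distinct, len 5
[k, p, a, p, k, p] 3 distinct, len 6
Longest length with ≤3 distinct: 8.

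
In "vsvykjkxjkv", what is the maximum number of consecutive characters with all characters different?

[v] len 1
[v, s] len 2
[s, v] len 2
[s, v, y] len 3
[s, v, y, k] len 4
[s, v, y, k, j] len 5
[j, k] len 2
[j, k, x] len 3
[k, x, j] len 3
[x, j, k] len 3
[x, j, k, v] len 4
Longest all-distinct length: 5.

5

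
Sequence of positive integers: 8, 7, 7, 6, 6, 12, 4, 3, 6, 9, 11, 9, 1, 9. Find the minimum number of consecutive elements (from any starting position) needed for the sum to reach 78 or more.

add 8: running sum 8 < 78
add 7: running sum 15 < 78
add 7: running sum 22 < 78
add 6: running sum 28 < 78
add 6: running sum 34 < 78
add 12: running sum 46 < 78
add 4: running sum 50 < 78
add 3: running sum 53 < 78
add 6: running sum 59 < 78
add 9: running sum 68 < 78
end 10: [8, 7, 7, 6, 6, 12, 4, 3, 6, 9, 11] sum 79, len 11
end 11: [7, 7, 6, 6, 12, 4, 3, 6, 9, 11, 9] sum 80, len 11
end 12: [7, 7, 6, 6, 12, 4, 3, 6, 9, 11, 9, 1] sum 81, len 12
end 13: [7, 6, 6, 12, 4, 3, 6, 9, 11, 9, 1, 9] sum 83, len 12
Shortest qualifying length: 11.

11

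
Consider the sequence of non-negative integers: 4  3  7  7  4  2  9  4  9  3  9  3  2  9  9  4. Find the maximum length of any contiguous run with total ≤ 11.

Extend to the right; shrink from the left whenever the sum exceeds 11:
[4] sum 4 len 1
[4, 3] sum 7 len 2
[3, 7] sum 10 len 2
[7] sum 7 len 1
[7, 4] sum 11 len 2
[4, 2] sum 6 len 2
[2, 9] sum 11 len 2
[4] sum 4 len 1
[9] sum 9 len 1
[3] sum 3 len 1
[9] sum 9 len 1
[3] sum 3 len 1
[3, 2] sum 5 len 2
[2, 9] sum 11 len 2
[9] sum 9 len 1
[4] sum 4 len 1
Longest length seen: 2.

2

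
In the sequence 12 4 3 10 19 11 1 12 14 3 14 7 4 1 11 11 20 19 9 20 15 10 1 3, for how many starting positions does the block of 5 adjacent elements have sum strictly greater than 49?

9

12 4 3 10 19 → sum 48
4 3 10 19 11 → sum 47
3 10 19 11 1 → sum 44
10 19 11 1 12 → sum 53  > 49 ✓
19 11 1 12 14 → sum 57  > 49 ✓
11 1 12 14 3 → sum 41
1 12 14 3 14 → sum 44
12 14 3 14 7 → sum 50  > 49 ✓
14 3 14 7 4 → sum 42
3 14 7 4 1 → sum 29
14 7 4 1 11 → sum 37
7 4 1 11 11 → sum 34
4 1 11 11 20 → sum 47
1 11 11 20 19 → sum 62  > 49 ✓
11 11 20 19 9 → sum 70  > 49 ✓
11 20 19 9 20 → sum 79  > 49 ✓
20 19 9 20 15 → sum 83  > 49 ✓
19 9 20 15 10 → sum 73  > 49 ✓
9 20 15 10 1 → sum 55  > 49 ✓
20 15 10 1 3 → sum 49
9 windows satisfy the condition.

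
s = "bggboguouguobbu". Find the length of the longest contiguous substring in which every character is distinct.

[b] len 1
[b, g] len 2
[g] len 1
[g, b] len 2
[g, b, o] len 3
[b, o, g] len 3
[b, o, g, u] len 4
[g, u, o] len 3
[o, u] len 2
[o, u, g] len 3
[g, u] len 2
[g, u, o] len 3
[g, u, o, b] len 4
[b] len 1
[b, u] len 2
Longest all-distinct length: 4.

4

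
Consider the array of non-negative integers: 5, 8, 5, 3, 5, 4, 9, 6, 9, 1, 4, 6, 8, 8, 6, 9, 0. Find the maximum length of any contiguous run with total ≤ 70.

12

→ 5: sum 5, len 1
→ 8: sum 13, len 2
→ 5: sum 18, len 3
→ 3: sum 21, len 4
→ 5: sum 26, len 5
→ 4: sum 30, len 6
→ 9: sum 39, len 7
→ 6: sum 45, len 8
→ 9: sum 54, len 9
→ 1: sum 55, len 10
→ 4: sum 59, len 11
→ 6: sum 65, len 12
→ 8 (dropped 5): sum 68, len 12
→ 8 (dropped 8): sum 68, len 12
→ 6 (dropped 5): sum 69, len 12
→ 9 (dropped 3, 5): sum 70, len 11
→ 0: sum 70, len 12
Longest length seen: 12.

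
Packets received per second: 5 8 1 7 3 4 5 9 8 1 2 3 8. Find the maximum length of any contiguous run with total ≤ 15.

4

Extend to the right; shrink from the left whenever the sum exceeds 15:
add 5: [5] sum 5, len 1
add 8: [5, 8] sum 13, len 2
add 1: [5, 8, 1] sum 14, len 3
add 7: [1, 7] sum 8, len 2
add 3: [1, 7, 3] sum 11, len 3
add 4: [1, 7, 3, 4] sum 15, len 4
add 5: [3, 4, 5] sum 12, len 3
add 9: [5, 9] sum 14, len 2
add 8: [8] sum 8, len 1
add 1: [8, 1] sum 9, len 2
add 2: [8, 1, 2] sum 11, len 3
add 3: [8, 1, 2, 3] sum 14, len 4
add 8: [1, 2, 3, 8] sum 14, len 4
Longest length seen: 4.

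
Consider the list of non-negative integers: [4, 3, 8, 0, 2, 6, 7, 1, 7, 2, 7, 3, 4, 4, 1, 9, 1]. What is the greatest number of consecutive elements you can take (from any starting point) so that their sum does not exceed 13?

4

Extend to the right; shrink from the left whenever the sum exceeds 13:
→ 4: sum 4, len 1
→ 3: sum 7, len 2
→ 8 (dropped 4): sum 11, len 2
→ 0: sum 11, len 3
→ 2: sum 13, len 4
→ 6 (dropped 3, 8): sum 8, len 3
→ 7 (dropped 0, 2): sum 13, len 2
→ 1 (dropped 6): sum 8, len 2
→ 7 (dropped 7): sum 8, len 2
→ 2: sum 10, len 3
→ 7 (dropped 1, 7): sum 9, len 2
→ 3: sum 12, len 3
→ 4 (dropped 2, 7): sum 7, len 2
→ 4: sum 11, len 3
→ 1: sum 12, len 4
→ 9 (dropped 3, 4, 4): sum 10, len 2
→ 1: sum 11, len 3
Longest length seen: 4.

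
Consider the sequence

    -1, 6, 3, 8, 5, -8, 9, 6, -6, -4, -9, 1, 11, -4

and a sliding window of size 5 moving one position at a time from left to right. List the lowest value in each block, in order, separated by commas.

Sliding a size-5 window across the 14 values:
-1 6 3 8 5 → min -1
6 3 8 5 -8 → min -8
3 8 5 -8 9 → min -8
8 5 -8 9 6 → min -8
5 -8 9 6 -6 → min -8
-8 9 6 -6 -4 → min -8
9 6 -6 -4 -9 → min -9
6 -6 -4 -9 1 → min -9
-6 -4 -9 1 11 → min -9
-4 -9 1 11 -4 → min -9

-1, -8, -8, -8, -8, -8, -9, -9, -9, -9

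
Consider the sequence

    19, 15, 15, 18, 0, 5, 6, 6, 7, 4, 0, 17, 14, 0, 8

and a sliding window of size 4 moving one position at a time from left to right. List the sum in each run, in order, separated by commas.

Sliding a size-4 window across the 15 values:
[19, 15, 15, 18] → sum 67
[15, 15, 18, 0] → sum 48
[15, 18, 0, 5] → sum 38
[18, 0, 5, 6] → sum 29
[0, 5, 6, 6] → sum 17
[5, 6, 6, 7] → sum 24
[6, 6, 7, 4] → sum 23
[6, 7, 4, 0] → sum 17
[7, 4, 0, 17] → sum 28
[4, 0, 17, 14] → sum 35
[0, 17, 14, 0] → sum 31
[17, 14, 0, 8] → sum 39

67, 48, 38, 29, 17, 24, 23, 17, 28, 35, 31, 39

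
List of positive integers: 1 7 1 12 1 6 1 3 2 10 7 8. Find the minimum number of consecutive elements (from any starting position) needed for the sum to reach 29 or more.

5

add 1: running sum 1 < 29
add 7: running sum 8 < 29
add 1: running sum 9 < 29
add 12: running sum 21 < 29
add 1: running sum 22 < 29
add 6: running sum 28 < 29
add 1: shortest ending here [1, 7, 1, 12, 1, 6, 1] sum 29, len 7
add 3: shortest ending here [7, 1, 12, 1, 6, 1, 3] sum 31, len 7
add 2: shortest ending here [7, 1, 12, 1, 6, 1, 3, 2] sum 33, len 8
add 10: shortest ending here [12, 1, 6, 1, 3, 2, 10] sum 35, len 7
add 7: shortest ending here [6, 1, 3, 2, 10, 7] sum 29, len 6
add 8: shortest ending here [3, 2, 10, 7, 8] sum 30, len 5
Shortest qualifying length: 5.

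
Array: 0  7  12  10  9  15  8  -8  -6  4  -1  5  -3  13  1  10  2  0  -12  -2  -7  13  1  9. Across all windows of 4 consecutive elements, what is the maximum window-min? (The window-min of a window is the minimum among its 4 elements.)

[0, 7, 12, 10] → min 0
[7, 12, 10, 9] → min 7
[12, 10, 9, 15] → min 9
[10, 9, 15, 8] → min 8
[9, 15, 8, -8] → min -8
[15, 8, -8, -6] → min -8
[8, -8, -6, 4] → min -8
[-8, -6, 4, -1] → min -8
[-6, 4, -1, 5] → min -6
[4, -1, 5, -3] → min -3
[-1, 5, -3, 13] → min -3
[5, -3, 13, 1] → min -3
[-3, 13, 1, 10] → min -3
[13, 1, 10, 2] → min 1
[1, 10, 2, 0] → min 0
[10, 2, 0, -12] → min -12
[2, 0, -12, -2] → min -12
[0, -12, -2, -7] → min -12
[-12, -2, -7, 13] → min -12
[-2, -7, 13, 1] → min -7
[-7, 13, 1, 9] → min -7
Maximum of these is 9.

9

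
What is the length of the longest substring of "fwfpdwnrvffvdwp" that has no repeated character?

7

[f] len 1
[f, w] len 2
[w, f] len 2
[w, f, p] len 3
[w, f, p, d] len 4
[f, p, d, w] len 4
[f, p, d, w, n] len 5
[f, p, d, w, n, r] len 6
[f, p, d, w, n, r, v] len 7
[p, d, w, n, r, v, f] len 7
[f] len 1
[f, v] len 2
[f, v, d] len 3
[f, v, d, w] len 4
[f, v, d, w, p] len 5
Longest all-distinct length: 7.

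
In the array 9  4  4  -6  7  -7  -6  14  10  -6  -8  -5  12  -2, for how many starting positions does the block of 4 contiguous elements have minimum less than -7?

4

(9, 4, 4, -6) → min -6
(4, 4, -6, 7) → min -6
(4, -6, 7, -7) → min -7
(-6, 7, -7, -6) → min -7
(7, -7, -6, 14) → min -7
(-7, -6, 14, 10) → min -7
(-6, 14, 10, -6) → min -6
(14, 10, -6, -8) → min -8  < -7 ✓
(10, -6, -8, -5) → min -8  < -7 ✓
(-6, -8, -5, 12) → min -8  < -7 ✓
(-8, -5, 12, -2) → min -8  < -7 ✓
4 windows satisfy the condition.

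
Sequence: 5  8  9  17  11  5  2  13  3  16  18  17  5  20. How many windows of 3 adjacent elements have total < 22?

5 8 9 → sum 22
8 9 17 → sum 34
9 17 11 → sum 37
17 11 5 → sum 33
11 5 2 → sum 18  < 22 ✓
5 2 13 → sum 20  < 22 ✓
2 13 3 → sum 18  < 22 ✓
13 3 16 → sum 32
3 16 18 → sum 37
16 18 17 → sum 51
18 17 5 → sum 40
17 5 20 → sum 42
3 windows satisfy the condition.

3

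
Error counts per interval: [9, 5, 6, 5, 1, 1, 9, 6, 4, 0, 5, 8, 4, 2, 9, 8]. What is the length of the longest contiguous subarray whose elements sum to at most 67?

add 9: [9] sum 9, len 1
add 5: [9, 5] sum 14, len 2
add 6: [9, 5, 6] sum 20, len 3
add 5: [9, 5, 6, 5] sum 25, len 4
add 1: [9, 5, 6, 5, 1] sum 26, len 5
add 1: [9, 5, 6, 5, 1, 1] sum 27, len 6
add 9: [9, 5, 6, 5, 1, 1, 9] sum 36, len 7
add 6: [9, 5, 6, 5, 1, 1, 9, 6] sum 42, len 8
add 4: [9, 5, 6, 5, 1, 1, 9, 6, 4] sum 46, len 9
add 0: [9, 5, 6, 5, 1, 1, 9, 6, 4, 0] sum 46, len 10
add 5: [9, 5, 6, 5, 1, 1, 9, 6, 4, 0, 5] sum 51, len 11
add 8: [9, 5, 6, 5, 1, 1, 9, 6, 4, 0, 5, 8] sum 59, len 12
add 4: [9, 5, 6, 5, 1, 1, 9, 6, 4, 0, 5, 8, 4] sum 63, len 13
add 2: [9, 5, 6, 5, 1, 1, 9, 6, 4, 0, 5, 8, 4, 2] sum 65, len 14
add 9: [5, 6, 5, 1, 1, 9, 6, 4, 0, 5, 8, 4, 2, 9] sum 65, len 14
add 8: [5, 1, 1, 9, 6, 4, 0, 5, 8, 4, 2, 9, 8] sum 62, len 13
Longest length seen: 14.

14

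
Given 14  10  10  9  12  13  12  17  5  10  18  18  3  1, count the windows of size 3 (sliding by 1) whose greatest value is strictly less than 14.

4

(14, 10, 10) → max 14
(10, 10, 9) → max 10  < 14 ✓
(10, 9, 12) → max 12  < 14 ✓
(9, 12, 13) → max 13  < 14 ✓
(12, 13, 12) → max 13  < 14 ✓
(13, 12, 17) → max 17
(12, 17, 5) → max 17
(17, 5, 10) → max 17
(5, 10, 18) → max 18
(10, 18, 18) → max 18
(18, 18, 3) → max 18
(18, 3, 1) → max 18
4 windows satisfy the condition.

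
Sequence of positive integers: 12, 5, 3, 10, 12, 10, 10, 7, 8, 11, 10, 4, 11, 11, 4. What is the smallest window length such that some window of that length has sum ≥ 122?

14

Extend right; whenever the sum reaches 122, record the length and shrink from the left:
add 12: running sum 12 < 122
add 5: running sum 17 < 122
add 3: running sum 20 < 122
add 10: running sum 30 < 122
add 12: running sum 42 < 122
add 10: running sum 52 < 122
add 10: running sum 62 < 122
add 7: running sum 69 < 122
add 8: running sum 77 < 122
add 11: running sum 88 < 122
add 10: running sum 98 < 122
add 4: running sum 102 < 122
add 11: running sum 113 < 122
add 11: shortest ending here [12, 5, 3, 10, 12, 10, 10, 7, 8, 11, 10, 4, 11, 11] sum 124, len 14
add 4: shortest ending here [12, 5, 3, 10, 12, 10, 10, 7, 8, 11, 10, 4, 11, 11, 4] sum 128, len 15
Shortest qualifying length: 14.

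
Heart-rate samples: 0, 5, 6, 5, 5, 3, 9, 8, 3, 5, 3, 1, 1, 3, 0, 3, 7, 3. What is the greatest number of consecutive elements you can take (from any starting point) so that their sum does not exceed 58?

[0] sum 0 len 1
[0, 5] sum 5 len 2
[0, 5, 6] sum 11 len 3
[0, 5, 6, 5] sum 16 len 4
[0, 5, 6, 5, 5] sum 21 len 5
[0, 5, 6, 5, 5, 3] sum 24 len 6
[0, 5, 6, 5, 5, 3, 9] sum 33 len 7
[0, 5, 6, 5, 5, 3, 9, 8] sum 41 len 8
[0, 5, 6, 5, 5, 3, 9, 8, 3] sum 44 len 9
[0, 5, 6, 5, 5, 3, 9, 8, 3, 5] sum 49 len 10
[0, 5, 6, 5, 5, 3, 9, 8, 3, 5, 3] sum 52 len 11
[0, 5, 6, 5, 5, 3, 9, 8, 3, 5, 3, 1] sum 53 len 12
[0, 5, 6, 5, 5, 3, 9, 8, 3, 5, 3, 1, 1] sum 54 len 13
[0, 5, 6, 5, 5, 3, 9, 8, 3, 5, 3, 1, 1, 3] sum 57 len 14
[0, 5, 6, 5, 5, 3, 9, 8, 3, 5, 3, 1, 1, 3, 0] sum 57 len 15
[6, 5, 5, 3, 9, 8, 3, 5, 3, 1, 1, 3, 0, 3] sum 55 len 14
[5, 5, 3, 9, 8, 3, 5, 3, 1, 1, 3, 0, 3, 7] sum 56 len 14
[5, 3, 9, 8, 3, 5, 3, 1, 1, 3, 0, 3, 7, 3] sum 54 len 14
Longest length seen: 15.

15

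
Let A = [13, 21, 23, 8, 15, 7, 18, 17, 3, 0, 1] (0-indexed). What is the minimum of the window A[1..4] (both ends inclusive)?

Elements at indices 1..4: 21, 23, 8, 15
min(21, 23, 8, 15) = 8

8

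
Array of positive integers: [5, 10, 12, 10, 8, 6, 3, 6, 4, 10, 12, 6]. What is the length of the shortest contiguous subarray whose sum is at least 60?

8

Extend right; whenever the sum reaches 60, record the length and shrink from the left:
add 5: running sum 5 < 60
add 10: running sum 15 < 60
add 12: running sum 27 < 60
add 10: running sum 37 < 60
add 8: running sum 45 < 60
add 6: running sum 51 < 60
add 3: running sum 54 < 60
end 7: [5, 10, 12, 10, 8, 6, 3, 6] sum 60, len 8
end 8: [5, 10, 12, 10, 8, 6, 3, 6, 4] sum 64, len 9
end 9: [10, 12, 10, 8, 6, 3, 6, 4, 10] sum 69, len 9
end 10: [12, 10, 8, 6, 3, 6, 4, 10, 12] sum 71, len 9
end 11: [10, 8, 6, 3, 6, 4, 10, 12, 6] sum 65, len 9
Shortest qualifying length: 8.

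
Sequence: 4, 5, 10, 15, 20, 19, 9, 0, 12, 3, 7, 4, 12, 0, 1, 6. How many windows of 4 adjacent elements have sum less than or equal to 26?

7

(4, 5, 10, 15) → sum 34
(5, 10, 15, 20) → sum 50
(10, 15, 20, 19) → sum 64
(15, 20, 19, 9) → sum 63
(20, 19, 9, 0) → sum 48
(19, 9, 0, 12) → sum 40
(9, 0, 12, 3) → sum 24  ≤ 26 ✓
(0, 12, 3, 7) → sum 22  ≤ 26 ✓
(12, 3, 7, 4) → sum 26  ≤ 26 ✓
(3, 7, 4, 12) → sum 26  ≤ 26 ✓
(7, 4, 12, 0) → sum 23  ≤ 26 ✓
(4, 12, 0, 1) → sum 17  ≤ 26 ✓
(12, 0, 1, 6) → sum 19  ≤ 26 ✓
7 windows satisfy the condition.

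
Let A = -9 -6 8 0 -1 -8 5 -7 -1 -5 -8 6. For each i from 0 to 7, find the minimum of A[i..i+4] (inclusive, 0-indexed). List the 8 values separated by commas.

-9, -8, -8, -8, -8, -8, -8, -8

Sliding a size-5 window across the 12 values:
-9 -6 8 0 -1 → min -9
-6 8 0 -1 -8 → min -8
8 0 -1 -8 5 → min -8
0 -1 -8 5 -7 → min -8
-1 -8 5 -7 -1 → min -8
-8 5 -7 -1 -5 → min -8
5 -7 -1 -5 -8 → min -8
-7 -1 -5 -8 6 → min -8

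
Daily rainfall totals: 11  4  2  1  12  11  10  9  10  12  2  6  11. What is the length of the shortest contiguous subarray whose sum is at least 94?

add 11: running sum 11 < 94
add 4: running sum 15 < 94
add 2: running sum 17 < 94
add 1: running sum 18 < 94
add 12: running sum 30 < 94
add 11: running sum 41 < 94
add 10: running sum 51 < 94
add 9: running sum 60 < 94
add 10: running sum 70 < 94
add 12: running sum 82 < 94
add 2: running sum 84 < 94
add 6: running sum 90 < 94
add 11: shortest ending here [11, 4, 2, 1, 12, 11, 10, 9, 10, 12, 2, 6, 11] sum 101, len 13
Shortest qualifying length: 13.

13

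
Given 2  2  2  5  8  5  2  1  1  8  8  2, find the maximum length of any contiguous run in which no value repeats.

add 2: [2] len 1
add 2 (repeat 2, move left end past it): [2] len 1
add 2 (repeat 2, move left end past it): [2] len 1
add 5: [2, 5] len 2
add 8: [2, 5, 8] len 3
add 5 (repeat 5, move left end past it): [8, 5] len 2
add 2: [8, 5, 2] len 3
add 1: [8, 5, 2, 1] len 4
add 1 (repeat 1, move left end past it): [1] len 1
add 8: [1, 8] len 2
add 8 (repeat 8, move left end past it): [8] len 1
add 2: [8, 2] len 2
Longest all-distinct length: 4.

4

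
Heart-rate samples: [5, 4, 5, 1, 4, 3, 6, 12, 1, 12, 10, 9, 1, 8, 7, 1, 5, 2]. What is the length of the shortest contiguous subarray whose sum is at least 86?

add 5: running sum 5 < 86
add 4: running sum 9 < 86
add 5: running sum 14 < 86
add 1: running sum 15 < 86
add 4: running sum 19 < 86
add 3: running sum 22 < 86
add 6: running sum 28 < 86
add 12: running sum 40 < 86
add 1: running sum 41 < 86
add 12: running sum 53 < 86
add 10: running sum 63 < 86
add 9: running sum 72 < 86
add 1: running sum 73 < 86
add 8: running sum 81 < 86
end 14: [5, 4, 5, 1, 4, 3, 6, 12, 1, 12, 10, 9, 1, 8, 7] sum 88, len 15
end 15: [5, 4, 5, 1, 4, 3, 6, 12, 1, 12, 10, 9, 1, 8, 7, 1] sum 89, len 16
end 16: [4, 5, 1, 4, 3, 6, 12, 1, 12, 10, 9, 1, 8, 7, 1, 5] sum 89, len 16
end 17: [5, 1, 4, 3, 6, 12, 1, 12, 10, 9, 1, 8, 7, 1, 5, 2] sum 87, len 16
Shortest qualifying length: 15.

15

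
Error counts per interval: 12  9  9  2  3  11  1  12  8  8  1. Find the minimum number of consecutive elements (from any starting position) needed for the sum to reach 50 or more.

Extend right; whenever the sum reaches 50, record the length and shrink from the left:
add 12: running sum 12 < 50
add 9: running sum 21 < 50
add 9: running sum 30 < 50
add 2: running sum 32 < 50
add 3: running sum 35 < 50
add 11: running sum 46 < 50
add 1: running sum 47 < 50
add 12: shortest ending here [12, 9, 9, 2, 3, 11, 1, 12] sum 59, len 8
add 8: shortest ending here [9, 9, 2, 3, 11, 1, 12, 8] sum 55, len 8
add 8: shortest ending here [9, 2, 3, 11, 1, 12, 8, 8] sum 54, len 8
add 1: shortest ending here [9, 2, 3, 11, 1, 12, 8, 8, 1] sum 55, len 9
Shortest qualifying length: 8.

8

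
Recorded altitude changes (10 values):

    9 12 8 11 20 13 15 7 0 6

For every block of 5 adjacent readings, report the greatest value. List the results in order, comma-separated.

Sliding a size-5 window across the 10 values:
(9, 12, 8, 11, 20) → max 20
(12, 8, 11, 20, 13) → max 20
(8, 11, 20, 13, 15) → max 20
(11, 20, 13, 15, 7) → max 20
(20, 13, 15, 7, 0) → max 20
(13, 15, 7, 0, 6) → max 15

20, 20, 20, 20, 20, 15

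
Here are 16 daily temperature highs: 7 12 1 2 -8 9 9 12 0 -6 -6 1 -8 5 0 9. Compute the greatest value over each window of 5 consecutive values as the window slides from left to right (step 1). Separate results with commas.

Sliding a size-5 window across the 16 values:
(7, 12, 1, 2, -8) → max 12
(12, 1, 2, -8, 9) → max 12
(1, 2, -8, 9, 9) → max 9
(2, -8, 9, 9, 12) → max 12
(-8, 9, 9, 12, 0) → max 12
(9, 9, 12, 0, -6) → max 12
(9, 12, 0, -6, -6) → max 12
(12, 0, -6, -6, 1) → max 12
(0, -6, -6, 1, -8) → max 1
(-6, -6, 1, -8, 5) → max 5
(-6, 1, -8, 5, 0) → max 5
(1, -8, 5, 0, 9) → max 9

12, 12, 9, 12, 12, 12, 12, 12, 1, 5, 5, 9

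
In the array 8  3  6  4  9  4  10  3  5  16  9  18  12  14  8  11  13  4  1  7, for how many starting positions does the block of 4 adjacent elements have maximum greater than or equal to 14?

8

[8, 3, 6, 4] → max 8
[3, 6, 4, 9] → max 9
[6, 4, 9, 4] → max 9
[4, 9, 4, 10] → max 10
[9, 4, 10, 3] → max 10
[4, 10, 3, 5] → max 10
[10, 3, 5, 16] → max 16  ≥ 14 ✓
[3, 5, 16, 9] → max 16  ≥ 14 ✓
[5, 16, 9, 18] → max 18  ≥ 14 ✓
[16, 9, 18, 12] → max 18  ≥ 14 ✓
[9, 18, 12, 14] → max 18  ≥ 14 ✓
[18, 12, 14, 8] → max 18  ≥ 14 ✓
[12, 14, 8, 11] → max 14  ≥ 14 ✓
[14, 8, 11, 13] → max 14  ≥ 14 ✓
[8, 11, 13, 4] → max 13
[11, 13, 4, 1] → max 13
[13, 4, 1, 7] → max 13
8 windows satisfy the condition.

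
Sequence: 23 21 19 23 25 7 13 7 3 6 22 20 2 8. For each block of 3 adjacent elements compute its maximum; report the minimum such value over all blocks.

7

23 21 19 → max 23
21 19 23 → max 23
19 23 25 → max 25
23 25 7 → max 25
25 7 13 → max 25
7 13 7 → max 13
13 7 3 → max 13
7 3 6 → max 7
3 6 22 → max 22
6 22 20 → max 22
22 20 2 → max 22
20 2 8 → max 20
Minimum of these is 7.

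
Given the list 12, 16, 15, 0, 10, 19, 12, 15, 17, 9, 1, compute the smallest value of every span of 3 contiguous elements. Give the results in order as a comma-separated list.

12, 0, 0, 0, 10, 12, 12, 9, 1

Sliding a size-3 window across the 11 values:
[12, 16, 15] → min 12
[16, 15, 0] → min 0
[15, 0, 10] → min 0
[0, 10, 19] → min 0
[10, 19, 12] → min 10
[19, 12, 15] → min 12
[12, 15, 17] → min 12
[15, 17, 9] → min 9
[17, 9, 1] → min 1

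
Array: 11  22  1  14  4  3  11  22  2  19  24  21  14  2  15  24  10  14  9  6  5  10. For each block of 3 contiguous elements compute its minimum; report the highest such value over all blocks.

19

(11, 22, 1) → min 1
(22, 1, 14) → min 1
(1, 14, 4) → min 1
(14, 4, 3) → min 3
(4, 3, 11) → min 3
(3, 11, 22) → min 3
(11, 22, 2) → min 2
(22, 2, 19) → min 2
(2, 19, 24) → min 2
(19, 24, 21) → min 19
(24, 21, 14) → min 14
(21, 14, 2) → min 2
(14, 2, 15) → min 2
(2, 15, 24) → min 2
(15, 24, 10) → min 10
(24, 10, 14) → min 10
(10, 14, 9) → min 9
(14, 9, 6) → min 6
(9, 6, 5) → min 5
(6, 5, 10) → min 5
Highest of these is 19.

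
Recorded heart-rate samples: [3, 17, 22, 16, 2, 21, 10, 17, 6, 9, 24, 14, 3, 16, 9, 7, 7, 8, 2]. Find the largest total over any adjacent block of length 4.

3 17 22 16 → sum 58
17 22 16 2 → sum 57
22 16 2 21 → sum 61
16 2 21 10 → sum 49
2 21 10 17 → sum 50
21 10 17 6 → sum 54
10 17 6 9 → sum 42
17 6 9 24 → sum 56
6 9 24 14 → sum 53
9 24 14 3 → sum 50
24 14 3 16 → sum 57
14 3 16 9 → sum 42
3 16 9 7 → sum 35
16 9 7 7 → sum 39
9 7 7 8 → sum 31
7 7 8 2 → sum 24
Largest of these is 61.

61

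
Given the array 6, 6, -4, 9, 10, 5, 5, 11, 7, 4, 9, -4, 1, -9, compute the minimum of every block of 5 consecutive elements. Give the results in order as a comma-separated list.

6 6 -4 9 10 → min -4
6 -4 9 10 5 → min -4
-4 9 10 5 5 → min -4
9 10 5 5 11 → min 5
10 5 5 11 7 → min 5
5 5 11 7 4 → min 4
5 11 7 4 9 → min 4
11 7 4 9 -4 → min -4
7 4 9 -4 1 → min -4
4 9 -4 1 -9 → min -9

-4, -4, -4, 5, 5, 4, 4, -4, -4, -9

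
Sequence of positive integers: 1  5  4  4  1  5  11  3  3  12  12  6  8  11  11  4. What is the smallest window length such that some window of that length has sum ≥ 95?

add 1: running sum 1 < 95
add 5: running sum 6 < 95
add 4: running sum 10 < 95
add 4: running sum 14 < 95
add 1: running sum 15 < 95
add 5: running sum 20 < 95
add 11: running sum 31 < 95
add 3: running sum 34 < 95
add 3: running sum 37 < 95
add 12: running sum 49 < 95
add 12: running sum 61 < 95
add 6: running sum 67 < 95
add 8: running sum 75 < 95
add 11: running sum 86 < 95
end 14: [5, 4, 4, 1, 5, 11, 3, 3, 12, 12, 6, 8, 11, 11] sum 96, len 14
end 15: [4, 4, 1, 5, 11, 3, 3, 12, 12, 6, 8, 11, 11, 4] sum 95, len 14
Shortest qualifying length: 14.

14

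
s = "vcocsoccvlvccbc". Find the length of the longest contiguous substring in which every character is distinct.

3

add v: [v] len 1
add c: [v, c] len 2
add o: [v, c, o] len 3
add c (repeat c, move left end past it): [o, c] len 2
add s: [o, c, s] len 3
add o (repeat o, move left end past it): [c, s, o] len 3
add c (repeat c, move left end past it): [s, o, c] len 3
add c (repeat c, move left end past it): [c] len 1
add v: [c, v] len 2
add l: [c, v, l] len 3
add v (repeat v, move left end past it): [l, v] len 2
add c: [l, v, c] len 3
add c (repeat c, move left end past it): [c] len 1
add b: [c, b] len 2
add c (repeat c, move left end past it): [b, c] len 2
Longest all-distinct length: 3.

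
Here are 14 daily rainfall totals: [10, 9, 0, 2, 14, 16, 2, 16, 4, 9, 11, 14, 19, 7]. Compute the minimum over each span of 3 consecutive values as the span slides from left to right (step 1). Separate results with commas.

[10, 9, 0] → min 0
[9, 0, 2] → min 0
[0, 2, 14] → min 0
[2, 14, 16] → min 2
[14, 16, 2] → min 2
[16, 2, 16] → min 2
[2, 16, 4] → min 2
[16, 4, 9] → min 4
[4, 9, 11] → min 4
[9, 11, 14] → min 9
[11, 14, 19] → min 11
[14, 19, 7] → min 7

0, 0, 0, 2, 2, 2, 2, 4, 4, 9, 11, 7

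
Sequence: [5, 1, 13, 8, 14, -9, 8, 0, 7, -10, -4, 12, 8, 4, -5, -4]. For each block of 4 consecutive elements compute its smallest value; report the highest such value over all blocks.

1

[5, 1, 13, 8] → min 1
[1, 13, 8, 14] → min 1
[13, 8, 14, -9] → min -9
[8, 14, -9, 8] → min -9
[14, -9, 8, 0] → min -9
[-9, 8, 0, 7] → min -9
[8, 0, 7, -10] → min -10
[0, 7, -10, -4] → min -10
[7, -10, -4, 12] → min -10
[-10, -4, 12, 8] → min -10
[-4, 12, 8, 4] → min -4
[12, 8, 4, -5] → min -5
[8, 4, -5, -4] → min -5
Highest of these is 1.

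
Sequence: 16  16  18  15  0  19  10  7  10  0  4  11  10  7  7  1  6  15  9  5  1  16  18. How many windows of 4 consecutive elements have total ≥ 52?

2

(16, 16, 18, 15) → sum 65  ≥ 52 ✓
(16, 18, 15, 0) → sum 49
(18, 15, 0, 19) → sum 52  ≥ 52 ✓
(15, 0, 19, 10) → sum 44
(0, 19, 10, 7) → sum 36
(19, 10, 7, 10) → sum 46
(10, 7, 10, 0) → sum 27
(7, 10, 0, 4) → sum 21
(10, 0, 4, 11) → sum 25
(0, 4, 11, 10) → sum 25
(4, 11, 10, 7) → sum 32
(11, 10, 7, 7) → sum 35
(10, 7, 7, 1) → sum 25
(7, 7, 1, 6) → sum 21
(7, 1, 6, 15) → sum 29
(1, 6, 15, 9) → sum 31
(6, 15, 9, 5) → sum 35
(15, 9, 5, 1) → sum 30
(9, 5, 1, 16) → sum 31
(5, 1, 16, 18) → sum 40
2 windows satisfy the condition.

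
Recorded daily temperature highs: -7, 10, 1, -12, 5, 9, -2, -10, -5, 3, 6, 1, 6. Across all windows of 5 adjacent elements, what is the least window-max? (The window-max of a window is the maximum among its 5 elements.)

(-7, 10, 1, -12, 5) → max 10
(10, 1, -12, 5, 9) → max 10
(1, -12, 5, 9, -2) → max 9
(-12, 5, 9, -2, -10) → max 9
(5, 9, -2, -10, -5) → max 9
(9, -2, -10, -5, 3) → max 9
(-2, -10, -5, 3, 6) → max 6
(-10, -5, 3, 6, 1) → max 6
(-5, 3, 6, 1, 6) → max 6
Least of these is 6.

6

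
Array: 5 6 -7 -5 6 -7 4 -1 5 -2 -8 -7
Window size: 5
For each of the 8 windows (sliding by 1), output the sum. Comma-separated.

5 6 -7 -5 6 → sum 5
6 -7 -5 6 -7 → sum -7
-7 -5 6 -7 4 → sum -9
-5 6 -7 4 -1 → sum -3
6 -7 4 -1 5 → sum 7
-7 4 -1 5 -2 → sum -1
4 -1 5 -2 -8 → sum -2
-1 5 -2 -8 -7 → sum -13

5, -7, -9, -3, 7, -1, -2, -13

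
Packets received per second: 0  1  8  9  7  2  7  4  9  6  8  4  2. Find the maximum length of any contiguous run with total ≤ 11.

3

[0] sum 0 len 1
[0, 1] sum 1 len 2
[0, 1, 8] sum 9 len 3
[9] sum 9 len 1
[7] sum 7 len 1
[7, 2] sum 9 len 2
[2, 7] sum 9 len 2
[7, 4] sum 11 len 2
[9] sum 9 len 1
[6] sum 6 len 1
[8] sum 8 len 1
[4] sum 4 len 1
[4, 2] sum 6 len 2
Longest length seen: 3.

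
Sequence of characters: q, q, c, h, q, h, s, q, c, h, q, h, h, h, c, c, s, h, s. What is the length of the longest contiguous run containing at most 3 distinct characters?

add q: window [q] (1 distinct), len 1
add q: window [q, q] (1 distinct), len 2
add c: window [q, q, c] (2 distinct), len 3
add h: window [q, q, c, h] (3 distinct), len 4
add q: window [q, q, c, h, q] (3 distinct), len 5
add h: window [q, q, c, h, q, h] (3 distinct), len 6
add s: window [h, q, h, s] (3 distinct), len 4
add q: window [h, q, h, s, q] (3 distinct), len 5
add c: window [s, q, c] (3 distinct), len 3
add h: window [q, c, h] (3 distinct), len 3
add q: window [q, c, h, q] (3 distinct), len 4
add h: window [q, c, h, q, h] (3 distinct), len 5
add h: window [q, c, h, q, h, h] (3 distinct), len 6
add h: window [q, c, h, q, h, h, h] (3 distinct), len 7
add c: window [q, c, h, q, h, h, h, c] (3 distinct), len 8
add c: window [q, c, h, q, h, h, h, c, c] (3 distinct), len 9
add s: window [h, h, h, c, c, s] (3 distinct), len 6
add h: window [h, h, h, c, c, s, h] (3 distinct), len 7
add s: window [h, h, h, c, c, s, h, s] (3 distinct), len 8
Longest length with ≤3 distinct: 9.

9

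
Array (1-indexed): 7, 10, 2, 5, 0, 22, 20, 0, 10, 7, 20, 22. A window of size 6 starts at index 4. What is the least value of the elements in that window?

Elements at indices 4..9: 5, 0, 22, 20, 0, 10
min(5, 0, 22, 20, 0, 10) = 0

0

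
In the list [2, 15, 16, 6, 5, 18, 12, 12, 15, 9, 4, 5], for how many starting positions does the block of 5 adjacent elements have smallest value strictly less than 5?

3

(2, 15, 16, 6, 5) → min 2  < 5 ✓
(15, 16, 6, 5, 18) → min 5
(16, 6, 5, 18, 12) → min 5
(6, 5, 18, 12, 12) → min 5
(5, 18, 12, 12, 15) → min 5
(18, 12, 12, 15, 9) → min 9
(12, 12, 15, 9, 4) → min 4  < 5 ✓
(12, 15, 9, 4, 5) → min 4  < 5 ✓
3 windows satisfy the condition.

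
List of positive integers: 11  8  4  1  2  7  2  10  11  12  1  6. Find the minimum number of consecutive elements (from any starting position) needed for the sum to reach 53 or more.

add 11: running sum 11 < 53
add 8: running sum 19 < 53
add 4: running sum 23 < 53
add 1: running sum 24 < 53
add 2: running sum 26 < 53
add 7: running sum 33 < 53
add 2: running sum 35 < 53
add 10: running sum 45 < 53
add 11: shortest ending here [11, 8, 4, 1, 2, 7, 2, 10, 11] sum 56, len 9
add 12: shortest ending here [8, 4, 1, 2, 7, 2, 10, 11, 12] sum 57, len 9
add 1: shortest ending here [8, 4, 1, 2, 7, 2, 10, 11, 12, 1] sum 58, len 10
add 6: shortest ending here [4, 1, 2, 7, 2, 10, 11, 12, 1, 6] sum 56, len 10
Shortest qualifying length: 9.

9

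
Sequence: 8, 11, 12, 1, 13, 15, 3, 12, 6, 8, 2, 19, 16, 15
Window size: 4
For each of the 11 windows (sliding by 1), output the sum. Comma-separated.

(8, 11, 12, 1) → sum 32
(11, 12, 1, 13) → sum 37
(12, 1, 13, 15) → sum 41
(1, 13, 15, 3) → sum 32
(13, 15, 3, 12) → sum 43
(15, 3, 12, 6) → sum 36
(3, 12, 6, 8) → sum 29
(12, 6, 8, 2) → sum 28
(6, 8, 2, 19) → sum 35
(8, 2, 19, 16) → sum 45
(2, 19, 16, 15) → sum 52

32, 37, 41, 32, 43, 36, 29, 28, 35, 45, 52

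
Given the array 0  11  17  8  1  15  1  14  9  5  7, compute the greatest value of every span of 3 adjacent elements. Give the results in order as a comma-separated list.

17, 17, 17, 15, 15, 15, 14, 14, 9

[0, 11, 17] → max 17
[11, 17, 8] → max 17
[17, 8, 1] → max 17
[8, 1, 15] → max 15
[1, 15, 1] → max 15
[15, 1, 14] → max 15
[1, 14, 9] → max 14
[14, 9, 5] → max 14
[9, 5, 7] → max 9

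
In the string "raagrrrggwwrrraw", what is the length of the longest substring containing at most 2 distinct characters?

6

[r] 1 distinct, len 1
[r, a] 2 distinct, len 2
[r, a, a] 2 distinct, len 3
[a, a, g] 2 distinct, len 3
[g, r] 2 distinct, len 2
[g, r, r] 2 distinct, len 3
[g, r, r, r] 2 distinct, len 4
[g, r, r, r, g] 2 distinct, len 5
[g, r, r, r, g, g] 2 distinct, len 6
[g, g, w] 2 distinct, len 3
[g, g, w, w] 2 distinct, len 4
[w, w, r] 2 distinct, len 3
[w, w, r, r] 2 distinct, len 4
[w, w, r, r, r] 2 distinct, len 5
[r, r, r, a] 2 distinct, len 4
[a, w] 2 distinct, len 2
Longest length with ≤2 distinct: 6.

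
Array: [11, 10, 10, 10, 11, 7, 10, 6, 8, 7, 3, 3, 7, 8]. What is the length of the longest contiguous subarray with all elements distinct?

[11] len 1
[11, 10] len 2
[10] len 1
[10] len 1
[10, 11] len 2
[10, 11, 7] len 3
[11, 7, 10] len 3
[11, 7, 10, 6] len 4
[11, 7, 10, 6, 8] len 5
[10, 6, 8, 7] len 4
[10, 6, 8, 7, 3] len 5
[3] len 1
[3, 7] len 2
[3, 7, 8] len 3
Longest all-distinct length: 5.

5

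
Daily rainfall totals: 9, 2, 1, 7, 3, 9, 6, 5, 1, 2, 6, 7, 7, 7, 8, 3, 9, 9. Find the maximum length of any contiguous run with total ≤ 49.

→ 9: sum 9, len 1
→ 2: sum 11, len 2
→ 1: sum 12, len 3
→ 7: sum 19, len 4
→ 3: sum 22, len 5
→ 9: sum 31, len 6
→ 6: sum 37, len 7
→ 5: sum 42, len 8
→ 1: sum 43, len 9
→ 2: sum 45, len 10
→ 6 (dropped 9): sum 42, len 10
→ 7: sum 49, len 11
→ 7 (dropped 2, 1, 7): sum 46, len 9
→ 7 (dropped 3, 9): sum 41, len 8
→ 8: sum 49, len 9
→ 3 (dropped 6): sum 46, len 9
→ 9 (dropped 5, 1): sum 49, len 8
→ 9 (dropped 2, 6, 7): sum 43, len 6
Longest length seen: 11.

11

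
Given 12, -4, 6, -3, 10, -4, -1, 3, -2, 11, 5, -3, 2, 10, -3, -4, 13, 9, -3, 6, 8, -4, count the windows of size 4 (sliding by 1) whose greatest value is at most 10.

10

(12, -4, 6, -3) → max 12
(-4, 6, -3, 10) → max 10  ≤ 10 ✓
(6, -3, 10, -4) → max 10  ≤ 10 ✓
(-3, 10, -4, -1) → max 10  ≤ 10 ✓
(10, -4, -1, 3) → max 10  ≤ 10 ✓
(-4, -1, 3, -2) → max 3  ≤ 10 ✓
(-1, 3, -2, 11) → max 11
(3, -2, 11, 5) → max 11
(-2, 11, 5, -3) → max 11
(11, 5, -3, 2) → max 11
(5, -3, 2, 10) → max 10  ≤ 10 ✓
(-3, 2, 10, -3) → max 10  ≤ 10 ✓
(2, 10, -3, -4) → max 10  ≤ 10 ✓
(10, -3, -4, 13) → max 13
(-3, -4, 13, 9) → max 13
(-4, 13, 9, -3) → max 13
(13, 9, -3, 6) → max 13
(9, -3, 6, 8) → max 9  ≤ 10 ✓
(-3, 6, 8, -4) → max 8  ≤ 10 ✓
10 windows satisfy the condition.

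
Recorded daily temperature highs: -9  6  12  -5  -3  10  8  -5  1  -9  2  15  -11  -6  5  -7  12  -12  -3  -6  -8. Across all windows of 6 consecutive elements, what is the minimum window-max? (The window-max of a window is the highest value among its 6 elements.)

Window maxs for each of the 16 positions:
(-9, 6, 12, -5, -3, 10) → max 12
(6, 12, -5, -3, 10, 8) → max 12
(12, -5, -3, 10, 8, -5) → max 12
(-5, -3, 10, 8, -5, 1) → max 10
(-3, 10, 8, -5, 1, -9) → max 10
(10, 8, -5, 1, -9, 2) → max 10
(8, -5, 1, -9, 2, 15) → max 15
(-5, 1, -9, 2, 15, -11) → max 15
(1, -9, 2, 15, -11, -6) → max 15
(-9, 2, 15, -11, -6, 5) → max 15
(2, 15, -11, -6, 5, -7) → max 15
(15, -11, -6, 5, -7, 12) → max 15
(-11, -6, 5, -7, 12, -12) → max 12
(-6, 5, -7, 12, -12, -3) → max 12
(5, -7, 12, -12, -3, -6) → max 12
(-7, 12, -12, -3, -6, -8) → max 12
Minimum of these is 10.

10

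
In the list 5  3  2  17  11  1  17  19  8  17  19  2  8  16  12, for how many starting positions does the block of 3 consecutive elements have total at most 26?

[5, 3, 2] → sum 10  ≤ 26 ✓
[3, 2, 17] → sum 22  ≤ 26 ✓
[2, 17, 11] → sum 30
[17, 11, 1] → sum 29
[11, 1, 17] → sum 29
[1, 17, 19] → sum 37
[17, 19, 8] → sum 44
[19, 8, 17] → sum 44
[8, 17, 19] → sum 44
[17, 19, 2] → sum 38
[19, 2, 8] → sum 29
[2, 8, 16] → sum 26  ≤ 26 ✓
[8, 16, 12] → sum 36
3 windows satisfy the condition.

3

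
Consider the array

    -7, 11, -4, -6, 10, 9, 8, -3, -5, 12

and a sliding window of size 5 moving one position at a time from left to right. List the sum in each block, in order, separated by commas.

Sliding a size-5 window across the 10 values:
-7 11 -4 -6 10 → sum 4
11 -4 -6 10 9 → sum 20
-4 -6 10 9 8 → sum 17
-6 10 9 8 -3 → sum 18
10 9 8 -3 -5 → sum 19
9 8 -3 -5 12 → sum 21

4, 20, 17, 18, 19, 21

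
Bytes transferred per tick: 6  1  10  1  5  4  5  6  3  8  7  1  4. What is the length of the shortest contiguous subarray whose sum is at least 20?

add 6: running sum 6 < 20
add 1: running sum 7 < 20
add 10: running sum 17 < 20
add 1: running sum 18 < 20
add 5: shortest ending here [6, 1, 10, 1, 5] sum 23, len 5
add 4: shortest ending here [10, 1, 5, 4] sum 20, len 4
add 5: shortest ending here [10, 1, 5, 4, 5] sum 25, len 5
add 6: shortest ending here [5, 4, 5, 6] sum 20, len 4
add 3: shortest ending here [5, 4, 5, 6, 3] sum 23, len 5
add 8: shortest ending here [5, 6, 3, 8] sum 22, len 4
add 7: shortest ending here [6, 3, 8, 7] sum 24, len 4
add 1: shortest ending here [6, 3, 8, 7, 1] sum 25, len 5
add 4: shortest ending here [8, 7, 1, 4] sum 20, len 4
Shortest qualifying length: 4.

4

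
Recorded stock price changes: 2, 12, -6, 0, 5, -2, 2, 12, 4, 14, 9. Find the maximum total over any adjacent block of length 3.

30

(2, 12, -6) → sum 8
(12, -6, 0) → sum 6
(-6, 0, 5) → sum -1
(0, 5, -2) → sum 3
(5, -2, 2) → sum 5
(-2, 2, 12) → sum 12
(2, 12, 4) → sum 18
(12, 4, 14) → sum 30
(4, 14, 9) → sum 27
Maximum of these is 30.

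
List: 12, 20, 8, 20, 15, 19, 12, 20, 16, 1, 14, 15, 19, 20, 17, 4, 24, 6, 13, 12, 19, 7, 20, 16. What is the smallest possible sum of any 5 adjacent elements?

12 20 8 20 15 → sum 75
20 8 20 15 19 → sum 82
8 20 15 19 12 → sum 74
20 15 19 12 20 → sum 86
15 19 12 20 16 → sum 82
19 12 20 16 1 → sum 68
12 20 16 1 14 → sum 63
20 16 1 14 15 → sum 66
16 1 14 15 19 → sum 65
1 14 15 19 20 → sum 69
14 15 19 20 17 → sum 85
15 19 20 17 4 → sum 75
19 20 17 4 24 → sum 84
20 17 4 24 6 → sum 71
17 4 24 6 13 → sum 64
4 24 6 13 12 → sum 59
24 6 13 12 19 → sum 74
6 13 12 19 7 → sum 57
13 12 19 7 20 → sum 71
12 19 7 20 16 → sum 74
Smallest of these is 57.

57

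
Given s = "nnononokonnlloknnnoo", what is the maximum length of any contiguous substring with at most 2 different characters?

7

Extend right; when distinct count exceeds 2, shrink from the left:
[n] 1 distinct, len 1
[n, n] 1 distinct, len 2
[n, n, o] 2 distinct, len 3
[n, n, o, n] 2 distinct, len 4
[n, n, o, n, o] 2 distinct, len 5
[n, n, o, n, o, n] 2 distinct, len 6
[n, n, o, n, o, n, o] 2 distinct, len 7
[o, k] 2 distinct, len 2
[o, k, o] 2 distinct, len 3
[o, n] 2 distinct, len 2
[o, n, n] 2 distinct, len 3
[n, n, l] 2 distinct, len 3
[n, n, l, l] 2 distinct, len 4
[l, l, o] 2 distinct, len 3
[o, k] 2 distinct, len 2
[k, n] 2 distinct, len 2
[k, n, n] 2 distinct, len 3
[k, n, n, n] 2 distinct, len 4
[n, n, n, o] 2 distinct, len 4
[n, n, n, o, o] 2 distinct, len 5
Longest length with ≤2 distinct: 7.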